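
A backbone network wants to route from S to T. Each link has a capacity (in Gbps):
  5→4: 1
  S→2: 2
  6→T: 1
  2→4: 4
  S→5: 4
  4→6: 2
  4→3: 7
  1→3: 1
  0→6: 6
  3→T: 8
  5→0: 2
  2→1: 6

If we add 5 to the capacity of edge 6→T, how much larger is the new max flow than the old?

Original max flow = 4.
After raising cap(6→T), augmenting paths through that edge carry 1 more unit.
New max flow = 5. Increase = 1.

1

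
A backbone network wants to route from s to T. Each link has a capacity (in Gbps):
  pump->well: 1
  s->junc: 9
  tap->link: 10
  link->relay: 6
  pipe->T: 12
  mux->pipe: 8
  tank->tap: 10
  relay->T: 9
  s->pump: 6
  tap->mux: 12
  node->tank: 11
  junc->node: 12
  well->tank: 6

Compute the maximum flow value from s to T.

10

Augment s->junc->node->tank->tap->link->relay->T: bottleneck 6. Total 6.
Augment s->junc->node->tank->tap->mux->pipe->T: bottleneck 3. Total 9.
Augment s->pump->well->tank->tap->mux->pipe->T: bottleneck 1. Total 10.
No augmenting path remains in the residual graph.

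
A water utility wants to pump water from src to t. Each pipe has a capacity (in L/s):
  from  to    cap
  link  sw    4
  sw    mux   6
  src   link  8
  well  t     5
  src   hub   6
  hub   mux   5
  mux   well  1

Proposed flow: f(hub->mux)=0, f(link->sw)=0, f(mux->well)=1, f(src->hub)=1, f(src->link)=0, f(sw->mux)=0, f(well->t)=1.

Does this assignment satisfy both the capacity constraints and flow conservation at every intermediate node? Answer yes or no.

No

Conservation fails at hub: inflow 1 ≠ outflow 0.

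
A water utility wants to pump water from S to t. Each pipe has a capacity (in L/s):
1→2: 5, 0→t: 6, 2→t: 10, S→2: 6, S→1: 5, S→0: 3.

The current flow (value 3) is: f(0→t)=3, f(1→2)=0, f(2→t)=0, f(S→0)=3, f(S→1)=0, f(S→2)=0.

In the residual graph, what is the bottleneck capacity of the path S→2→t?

Residual capacities along the path: S→2: 6, 2→t: 10.
Minimum is 6.

6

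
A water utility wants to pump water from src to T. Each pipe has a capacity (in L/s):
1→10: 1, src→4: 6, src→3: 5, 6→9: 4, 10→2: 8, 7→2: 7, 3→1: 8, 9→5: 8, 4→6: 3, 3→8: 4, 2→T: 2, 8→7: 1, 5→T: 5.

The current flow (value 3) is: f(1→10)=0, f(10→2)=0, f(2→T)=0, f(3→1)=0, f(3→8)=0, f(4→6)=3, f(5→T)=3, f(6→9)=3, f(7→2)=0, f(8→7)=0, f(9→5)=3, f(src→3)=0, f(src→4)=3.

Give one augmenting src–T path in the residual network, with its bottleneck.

Residual along src→3→8→7→2→T: src→3: 5, 3→8: 4, 8→7: 1, 7→2: 7, 2→T: 2.
Bottleneck = min = 1.

src→3→8→7→2→T, bottleneck 1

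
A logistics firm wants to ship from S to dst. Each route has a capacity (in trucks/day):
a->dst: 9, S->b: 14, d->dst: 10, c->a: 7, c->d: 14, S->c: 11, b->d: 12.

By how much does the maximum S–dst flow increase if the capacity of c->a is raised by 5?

2

Original max flow = 17.
After raising cap(c->a), augmenting paths through that edge carry 2 more units.
New max flow = 19. Increase = 2.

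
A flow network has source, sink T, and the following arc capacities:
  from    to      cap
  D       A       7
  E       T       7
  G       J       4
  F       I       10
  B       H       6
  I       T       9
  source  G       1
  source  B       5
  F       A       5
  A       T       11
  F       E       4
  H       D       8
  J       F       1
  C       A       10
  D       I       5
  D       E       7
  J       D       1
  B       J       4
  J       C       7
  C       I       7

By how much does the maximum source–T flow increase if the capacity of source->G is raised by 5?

3

Original max flow = 6.
After raising cap(source->G), augmenting paths through that edge carry 3 more units.
New max flow = 9. Increase = 3.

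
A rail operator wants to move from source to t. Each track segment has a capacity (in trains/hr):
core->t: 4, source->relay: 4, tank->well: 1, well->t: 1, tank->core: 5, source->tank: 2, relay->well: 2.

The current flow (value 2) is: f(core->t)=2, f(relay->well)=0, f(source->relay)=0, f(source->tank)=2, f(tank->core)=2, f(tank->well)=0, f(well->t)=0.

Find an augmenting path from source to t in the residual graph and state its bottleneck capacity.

Residual along source->relay->well->t: source->relay: 4, relay->well: 2, well->t: 1.
Bottleneck = min = 1.

source->relay->well->t, bottleneck 1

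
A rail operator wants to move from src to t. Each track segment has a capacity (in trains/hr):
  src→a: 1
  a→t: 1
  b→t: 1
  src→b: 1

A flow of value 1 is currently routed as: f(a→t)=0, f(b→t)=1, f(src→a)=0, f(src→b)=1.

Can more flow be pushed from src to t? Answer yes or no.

Residual path src→a→t has bottleneck 1 > 0.
Pushing 1 along it raises the flow to 2, so the given flow is not maximum.

Yes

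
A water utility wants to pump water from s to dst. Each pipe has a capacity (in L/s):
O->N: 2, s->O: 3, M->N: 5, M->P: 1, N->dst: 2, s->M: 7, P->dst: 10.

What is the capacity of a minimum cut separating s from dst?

3

Max flow = 3 (via 2 augmenting paths).
In the residual at optimum, the set reachable from s is {M, N, O, s}.
Cut edges: M->P (cap 1), N->dst (cap 2). Sum = 3.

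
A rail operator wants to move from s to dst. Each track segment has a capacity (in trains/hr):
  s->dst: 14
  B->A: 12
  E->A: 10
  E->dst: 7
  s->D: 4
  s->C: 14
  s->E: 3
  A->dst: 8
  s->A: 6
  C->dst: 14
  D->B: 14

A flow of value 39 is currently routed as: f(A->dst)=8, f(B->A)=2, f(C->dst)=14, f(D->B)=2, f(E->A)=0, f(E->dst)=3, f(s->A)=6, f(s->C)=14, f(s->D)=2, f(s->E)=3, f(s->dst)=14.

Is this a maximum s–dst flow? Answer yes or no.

Residual reachable from s: {A, B, D, s}; dst is not reachable.
Saturated cut: s->E, s->C, s->dst, A->dst with total capacity 39 = current flow value. Flow is maximum.

Yes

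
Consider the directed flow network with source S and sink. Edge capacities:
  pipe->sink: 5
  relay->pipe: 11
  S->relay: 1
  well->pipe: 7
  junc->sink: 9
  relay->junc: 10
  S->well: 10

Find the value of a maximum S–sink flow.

Augment S->relay->junc->sink: bottleneck 1. Total 1.
Augment S->well->pipe->sink: bottleneck 5. Total 6.
No augmenting path remains in the residual graph.

6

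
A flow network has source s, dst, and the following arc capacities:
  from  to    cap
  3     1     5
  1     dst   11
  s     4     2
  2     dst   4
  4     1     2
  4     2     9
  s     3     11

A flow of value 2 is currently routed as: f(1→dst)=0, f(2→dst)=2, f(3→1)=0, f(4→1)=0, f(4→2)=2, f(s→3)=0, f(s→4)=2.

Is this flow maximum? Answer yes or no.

No

Residual path s→3→1→dst has bottleneck 5 > 0.
Pushing 5 along it raises the flow to 7, so the given flow is not maximum.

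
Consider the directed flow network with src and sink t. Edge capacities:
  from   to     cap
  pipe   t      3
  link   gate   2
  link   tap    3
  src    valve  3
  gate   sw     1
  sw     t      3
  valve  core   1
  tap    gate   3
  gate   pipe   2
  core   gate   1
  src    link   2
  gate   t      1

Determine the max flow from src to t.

Augment src->link->gate->t: bottleneck 1. Total 1.
Augment src->link->gate->sw->t: bottleneck 1. Total 2.
Augment src->valve->core->gate->pipe->t: bottleneck 1. Total 3.
No augmenting path remains in the residual graph.

3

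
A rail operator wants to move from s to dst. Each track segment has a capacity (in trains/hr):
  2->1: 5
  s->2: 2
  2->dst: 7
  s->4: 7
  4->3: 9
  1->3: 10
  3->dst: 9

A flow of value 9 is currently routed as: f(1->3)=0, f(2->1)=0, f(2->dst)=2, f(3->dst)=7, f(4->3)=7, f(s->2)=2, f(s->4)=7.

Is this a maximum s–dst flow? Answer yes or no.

Yes

Residual reachable from s: {s}; dst is not reachable.
Saturated cut: s->2, s->4 with total capacity 9 = current flow value. Flow is maximum.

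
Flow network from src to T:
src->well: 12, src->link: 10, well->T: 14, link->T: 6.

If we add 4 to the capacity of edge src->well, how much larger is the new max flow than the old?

Original max flow = 18.
After raising cap(src->well), augmenting paths through that edge carry 2 more units.
New max flow = 20. Increase = 2.

2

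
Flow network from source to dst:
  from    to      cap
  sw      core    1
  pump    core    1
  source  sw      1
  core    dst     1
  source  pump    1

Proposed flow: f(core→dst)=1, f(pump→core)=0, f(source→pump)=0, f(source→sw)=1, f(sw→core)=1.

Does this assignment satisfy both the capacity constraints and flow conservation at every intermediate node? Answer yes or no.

Every edge has 0 ≤ f(e) ≤ cap(e).
At each intermediate node, inflow equals outflow.

Yes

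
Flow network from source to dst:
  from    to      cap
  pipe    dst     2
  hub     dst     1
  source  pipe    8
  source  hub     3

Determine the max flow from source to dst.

Augment source→hub→dst: bottleneck 1. Total 1.
Augment source→pipe→dst: bottleneck 2. Total 3.
No augmenting path remains in the residual graph.

3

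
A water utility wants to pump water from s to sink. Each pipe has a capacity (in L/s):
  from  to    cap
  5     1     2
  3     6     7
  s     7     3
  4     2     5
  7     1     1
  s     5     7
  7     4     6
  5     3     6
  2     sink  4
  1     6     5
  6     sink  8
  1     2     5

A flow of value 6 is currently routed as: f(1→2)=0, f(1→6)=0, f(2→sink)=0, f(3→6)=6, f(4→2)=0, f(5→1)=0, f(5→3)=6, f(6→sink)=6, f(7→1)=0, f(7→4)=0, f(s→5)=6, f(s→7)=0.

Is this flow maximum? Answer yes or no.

Residual path s→5→1→6→sink has bottleneck 1 > 0.
Pushing 1 along it raises the flow to 7, so the given flow is not maximum.

No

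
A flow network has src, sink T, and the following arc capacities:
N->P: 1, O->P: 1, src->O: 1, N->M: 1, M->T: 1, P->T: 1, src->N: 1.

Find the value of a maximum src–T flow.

Augment src->O->P->T: bottleneck 1. Total 1.
Augment src->N->M->T: bottleneck 1. Total 2.
No augmenting path remains in the residual graph.

2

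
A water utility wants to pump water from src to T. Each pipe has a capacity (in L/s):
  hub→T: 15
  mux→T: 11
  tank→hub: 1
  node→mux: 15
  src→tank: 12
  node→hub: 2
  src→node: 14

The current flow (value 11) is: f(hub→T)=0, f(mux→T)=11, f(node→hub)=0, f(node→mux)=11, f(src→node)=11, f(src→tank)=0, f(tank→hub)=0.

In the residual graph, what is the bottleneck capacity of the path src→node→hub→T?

Residual capacities along the path: src→node: 3, node→hub: 2, hub→T: 15.
Minimum is 2.

2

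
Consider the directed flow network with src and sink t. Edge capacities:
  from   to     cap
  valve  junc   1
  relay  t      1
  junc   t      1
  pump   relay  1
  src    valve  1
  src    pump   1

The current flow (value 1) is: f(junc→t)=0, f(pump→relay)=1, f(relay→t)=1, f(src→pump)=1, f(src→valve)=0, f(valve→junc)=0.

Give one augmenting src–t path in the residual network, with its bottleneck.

Residual along src→valve→junc→t: src→valve: 1, valve→junc: 1, junc→t: 1.
Bottleneck = min = 1.

src→valve→junc→t, bottleneck 1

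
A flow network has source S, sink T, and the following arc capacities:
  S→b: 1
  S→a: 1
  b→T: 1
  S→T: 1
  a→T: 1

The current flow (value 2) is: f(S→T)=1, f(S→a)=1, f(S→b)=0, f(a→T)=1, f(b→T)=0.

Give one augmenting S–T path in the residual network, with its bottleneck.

Residual along S→b→T: S→b: 1, b→T: 1.
Bottleneck = min = 1.

S→b→T, bottleneck 1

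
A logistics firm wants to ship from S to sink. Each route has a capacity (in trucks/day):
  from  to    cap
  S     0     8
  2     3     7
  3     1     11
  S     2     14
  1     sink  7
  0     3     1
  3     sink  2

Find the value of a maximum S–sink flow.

Augment S→2→3→sink: bottleneck 2. Total 2.
Augment S→2→3→1→sink: bottleneck 5. Total 7.
Augment S→0→3→1→sink: bottleneck 1. Total 8.
No augmenting path remains in the residual graph.

8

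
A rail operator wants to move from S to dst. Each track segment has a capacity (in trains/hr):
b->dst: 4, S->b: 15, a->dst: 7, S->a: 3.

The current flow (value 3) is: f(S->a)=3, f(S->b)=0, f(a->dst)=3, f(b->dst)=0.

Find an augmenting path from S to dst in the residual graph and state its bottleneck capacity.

S->b->dst, bottleneck 4

Residual along S->b->dst: S->b: 15, b->dst: 4.
Bottleneck = min = 4.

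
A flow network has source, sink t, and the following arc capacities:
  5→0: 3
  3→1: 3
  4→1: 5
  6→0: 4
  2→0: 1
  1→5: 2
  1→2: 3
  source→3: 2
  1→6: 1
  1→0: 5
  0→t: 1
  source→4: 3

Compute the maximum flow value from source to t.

Augment source→3→1→0→t: bottleneck 1. Total 1.
No augmenting path remains in the residual graph.

1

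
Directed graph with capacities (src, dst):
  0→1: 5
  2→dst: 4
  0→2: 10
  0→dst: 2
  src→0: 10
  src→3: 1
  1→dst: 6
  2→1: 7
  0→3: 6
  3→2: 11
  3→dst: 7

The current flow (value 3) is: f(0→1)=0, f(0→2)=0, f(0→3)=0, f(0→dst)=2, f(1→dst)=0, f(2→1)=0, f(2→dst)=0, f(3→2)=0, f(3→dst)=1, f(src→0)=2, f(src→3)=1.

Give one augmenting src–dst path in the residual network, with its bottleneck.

Residual along src→0→3→dst: src→0: 8, 0→3: 6, 3→dst: 6.
Bottleneck = min = 6.

src→0→3→dst, bottleneck 6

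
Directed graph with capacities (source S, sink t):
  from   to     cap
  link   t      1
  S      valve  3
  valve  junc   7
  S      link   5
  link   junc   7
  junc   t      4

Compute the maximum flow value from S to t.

Augment S→link→t: bottleneck 1. Total 1.
Augment S→valve→junc→t: bottleneck 3. Total 4.
Augment S→link→junc→t: bottleneck 1. Total 5.
No augmenting path remains in the residual graph.

5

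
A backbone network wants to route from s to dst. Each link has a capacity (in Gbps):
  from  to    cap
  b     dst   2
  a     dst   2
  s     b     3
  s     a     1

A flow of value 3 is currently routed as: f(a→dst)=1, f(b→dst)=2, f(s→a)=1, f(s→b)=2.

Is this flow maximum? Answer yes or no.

Residual reachable from s: {b, s}; dst is not reachable.
Saturated cut: s→a, b→dst with total capacity 3 = current flow value. Flow is maximum.

Yes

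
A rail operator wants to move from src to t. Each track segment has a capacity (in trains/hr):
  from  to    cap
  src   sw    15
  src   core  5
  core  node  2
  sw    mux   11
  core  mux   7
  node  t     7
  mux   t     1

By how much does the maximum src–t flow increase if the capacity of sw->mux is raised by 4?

0

Original max flow = 3.
Edge sw->mux does not cross the min cut (source side {core, mux, src, sw}), so extra capacity there cannot help.
New max flow = 3. Increase = 0.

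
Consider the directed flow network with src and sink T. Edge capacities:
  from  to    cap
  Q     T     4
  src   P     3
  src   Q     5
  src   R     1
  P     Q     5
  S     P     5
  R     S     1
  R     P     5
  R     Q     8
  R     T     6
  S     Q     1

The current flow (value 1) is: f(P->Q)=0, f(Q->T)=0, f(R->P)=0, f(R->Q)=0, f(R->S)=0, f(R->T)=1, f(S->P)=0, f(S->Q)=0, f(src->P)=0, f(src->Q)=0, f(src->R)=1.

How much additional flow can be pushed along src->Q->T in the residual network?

4

Residual capacities along the path: src->Q: 5, Q->T: 4.
Minimum is 4.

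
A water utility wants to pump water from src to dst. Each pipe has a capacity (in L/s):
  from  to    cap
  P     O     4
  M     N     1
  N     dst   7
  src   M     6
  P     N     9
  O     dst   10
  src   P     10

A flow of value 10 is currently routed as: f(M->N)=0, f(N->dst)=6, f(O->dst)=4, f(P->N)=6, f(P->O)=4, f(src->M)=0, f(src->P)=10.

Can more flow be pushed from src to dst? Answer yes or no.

Residual path src->M->N->dst has bottleneck 1 > 0.
Pushing 1 along it raises the flow to 11, so the given flow is not maximum.

Yes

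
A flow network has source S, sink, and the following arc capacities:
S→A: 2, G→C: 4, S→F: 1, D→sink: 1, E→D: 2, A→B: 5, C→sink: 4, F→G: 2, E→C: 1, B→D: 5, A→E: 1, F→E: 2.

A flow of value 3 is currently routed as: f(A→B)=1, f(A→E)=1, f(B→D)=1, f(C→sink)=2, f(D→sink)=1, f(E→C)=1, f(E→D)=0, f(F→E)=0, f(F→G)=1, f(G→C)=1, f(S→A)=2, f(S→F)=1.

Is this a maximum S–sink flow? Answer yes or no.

Residual reachable from S: {S}; sink is not reachable.
Saturated cut: S→F, S→A with total capacity 3 = current flow value. Flow is maximum.

Yes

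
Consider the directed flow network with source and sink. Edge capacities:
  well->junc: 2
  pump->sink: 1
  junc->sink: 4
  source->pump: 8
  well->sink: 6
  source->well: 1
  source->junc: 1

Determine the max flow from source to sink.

3

Augment source->pump->sink: bottleneck 1. Total 1.
Augment source->well->sink: bottleneck 1. Total 2.
Augment source->junc->sink: bottleneck 1. Total 3.
No augmenting path remains in the residual graph.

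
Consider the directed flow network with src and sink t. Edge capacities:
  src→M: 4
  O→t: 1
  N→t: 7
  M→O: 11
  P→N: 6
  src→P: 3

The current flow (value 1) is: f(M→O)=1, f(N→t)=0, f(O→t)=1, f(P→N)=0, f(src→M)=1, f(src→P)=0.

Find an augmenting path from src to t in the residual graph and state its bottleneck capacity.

Residual along src→P→N→t: src→P: 3, P→N: 6, N→t: 7.
Bottleneck = min = 3.

src→P→N→t, bottleneck 3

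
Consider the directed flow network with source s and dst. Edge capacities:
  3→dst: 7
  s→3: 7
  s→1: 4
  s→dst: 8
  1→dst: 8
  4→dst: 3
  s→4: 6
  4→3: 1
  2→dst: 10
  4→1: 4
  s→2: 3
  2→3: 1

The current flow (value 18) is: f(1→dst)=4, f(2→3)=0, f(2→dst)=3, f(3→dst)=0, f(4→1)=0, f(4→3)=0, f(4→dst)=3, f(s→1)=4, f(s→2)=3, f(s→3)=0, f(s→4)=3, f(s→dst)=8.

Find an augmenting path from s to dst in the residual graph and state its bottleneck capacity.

Residual along s→3→dst: s→3: 7, 3→dst: 7.
Bottleneck = min = 7.

s→3→dst, bottleneck 7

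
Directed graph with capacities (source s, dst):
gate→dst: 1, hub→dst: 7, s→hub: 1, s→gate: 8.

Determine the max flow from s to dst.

2

Augment s→gate→dst: bottleneck 1. Total 1.
Augment s→hub→dst: bottleneck 1. Total 2.
No augmenting path remains in the residual graph.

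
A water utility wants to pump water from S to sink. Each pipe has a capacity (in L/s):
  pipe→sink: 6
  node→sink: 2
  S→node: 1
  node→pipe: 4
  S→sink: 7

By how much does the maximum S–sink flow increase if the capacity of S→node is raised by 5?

5

Original max flow = 8.
After raising cap(S→node), augmenting paths through that edge carry 5 more units.
New max flow = 13. Increase = 5.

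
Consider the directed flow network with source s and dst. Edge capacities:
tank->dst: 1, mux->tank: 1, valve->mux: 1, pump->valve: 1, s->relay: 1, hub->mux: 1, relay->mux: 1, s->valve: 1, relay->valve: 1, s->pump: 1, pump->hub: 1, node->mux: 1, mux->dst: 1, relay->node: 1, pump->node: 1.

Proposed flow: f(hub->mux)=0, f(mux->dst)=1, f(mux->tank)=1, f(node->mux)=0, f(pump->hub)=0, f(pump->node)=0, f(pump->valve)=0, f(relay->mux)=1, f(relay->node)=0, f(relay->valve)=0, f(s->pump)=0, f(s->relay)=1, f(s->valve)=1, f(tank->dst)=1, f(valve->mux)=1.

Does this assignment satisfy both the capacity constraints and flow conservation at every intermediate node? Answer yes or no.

Every edge has 0 ≤ f(e) ≤ cap(e).
At each intermediate node, inflow equals outflow.

Yes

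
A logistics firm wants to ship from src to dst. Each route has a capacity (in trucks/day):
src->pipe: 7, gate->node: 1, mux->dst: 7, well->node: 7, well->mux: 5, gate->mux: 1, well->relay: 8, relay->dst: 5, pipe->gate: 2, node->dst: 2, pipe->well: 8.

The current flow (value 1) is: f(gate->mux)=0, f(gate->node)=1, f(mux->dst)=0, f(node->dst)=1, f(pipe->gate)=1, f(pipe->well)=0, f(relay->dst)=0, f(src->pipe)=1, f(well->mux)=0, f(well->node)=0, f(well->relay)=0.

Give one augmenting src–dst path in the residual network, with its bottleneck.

Residual along src->pipe->gate->mux->dst: src->pipe: 6, pipe->gate: 1, gate->mux: 1, mux->dst: 7.
Bottleneck = min = 1.

src->pipe->gate->mux->dst, bottleneck 1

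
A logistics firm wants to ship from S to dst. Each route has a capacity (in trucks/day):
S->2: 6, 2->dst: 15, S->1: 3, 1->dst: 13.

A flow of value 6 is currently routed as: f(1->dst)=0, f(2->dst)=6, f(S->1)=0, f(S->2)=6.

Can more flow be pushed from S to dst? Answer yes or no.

Residual path S->1->dst has bottleneck 3 > 0.
Pushing 3 along it raises the flow to 9, so the given flow is not maximum.

Yes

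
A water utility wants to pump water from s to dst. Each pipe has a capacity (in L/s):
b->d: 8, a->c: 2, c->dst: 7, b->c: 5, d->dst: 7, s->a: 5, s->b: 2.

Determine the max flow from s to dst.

4

Augment s->b->d->dst: bottleneck 2. Total 2.
Augment s->a->c->dst: bottleneck 2. Total 4.
No augmenting path remains in the residual graph.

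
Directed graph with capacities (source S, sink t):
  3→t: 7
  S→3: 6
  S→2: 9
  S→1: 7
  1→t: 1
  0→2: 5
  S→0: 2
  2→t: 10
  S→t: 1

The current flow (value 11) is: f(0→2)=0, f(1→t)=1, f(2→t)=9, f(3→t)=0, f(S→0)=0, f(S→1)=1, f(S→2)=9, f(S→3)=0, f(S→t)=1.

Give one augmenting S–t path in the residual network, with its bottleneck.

S→3→t, bottleneck 6

Residual along S→3→t: S→3: 6, 3→t: 7.
Bottleneck = min = 6.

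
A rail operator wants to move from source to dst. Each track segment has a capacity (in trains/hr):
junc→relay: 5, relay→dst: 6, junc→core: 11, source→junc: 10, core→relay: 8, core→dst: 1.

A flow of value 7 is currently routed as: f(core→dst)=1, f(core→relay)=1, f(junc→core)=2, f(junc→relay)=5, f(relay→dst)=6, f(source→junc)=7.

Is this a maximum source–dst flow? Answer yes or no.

Yes

Residual reachable from source: {core, junc, relay, source}; dst is not reachable.
Saturated cut: core→dst, relay→dst with total capacity 7 = current flow value. Flow is maximum.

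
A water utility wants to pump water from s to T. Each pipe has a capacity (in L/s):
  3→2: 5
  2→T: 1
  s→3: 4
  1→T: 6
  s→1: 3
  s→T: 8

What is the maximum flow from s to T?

Augment s→T: bottleneck 8. Total 8.
Augment s→1→T: bottleneck 3. Total 11.
Augment s→3→2→T: bottleneck 1. Total 12.
No augmenting path remains in the residual graph.

12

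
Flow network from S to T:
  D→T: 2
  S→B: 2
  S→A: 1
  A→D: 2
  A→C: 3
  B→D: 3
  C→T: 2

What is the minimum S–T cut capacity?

Max flow = 3 (via 2 augmenting paths).
In the residual at optimum, the set reachable from S is {S}.
Cut edges: S→B (cap 2), S→A (cap 1). Sum = 3.

3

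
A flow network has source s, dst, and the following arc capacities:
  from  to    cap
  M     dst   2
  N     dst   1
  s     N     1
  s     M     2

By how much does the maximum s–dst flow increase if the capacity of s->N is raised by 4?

0

Original max flow = 3.
Even with extra capacity on s->N, another cut of capacity 3 remains binding.
New max flow = 3. Increase = 0.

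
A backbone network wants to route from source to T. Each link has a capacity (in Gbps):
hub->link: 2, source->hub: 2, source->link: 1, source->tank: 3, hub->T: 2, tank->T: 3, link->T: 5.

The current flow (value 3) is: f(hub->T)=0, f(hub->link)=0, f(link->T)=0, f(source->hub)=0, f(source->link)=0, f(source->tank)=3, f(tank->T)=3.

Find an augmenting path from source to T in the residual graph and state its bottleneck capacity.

source->hub->T, bottleneck 2

Residual along source->hub->T: source->hub: 2, hub->T: 2.
Bottleneck = min = 2.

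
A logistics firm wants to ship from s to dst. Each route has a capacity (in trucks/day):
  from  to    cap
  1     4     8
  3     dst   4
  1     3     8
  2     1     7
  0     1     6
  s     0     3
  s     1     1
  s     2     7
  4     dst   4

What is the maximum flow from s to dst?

8

Augment s→1→4→dst: bottleneck 1. Total 1.
Augment s→2→1→4→dst: bottleneck 3. Total 4.
Augment s→2→1→3→dst: bottleneck 4. Total 8.
No augmenting path remains in the residual graph.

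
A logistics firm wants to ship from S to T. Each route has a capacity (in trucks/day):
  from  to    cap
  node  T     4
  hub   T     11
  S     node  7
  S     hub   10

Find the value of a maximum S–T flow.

14

Augment S->hub->T: bottleneck 10. Total 10.
Augment S->node->T: bottleneck 4. Total 14.
No augmenting path remains in the residual graph.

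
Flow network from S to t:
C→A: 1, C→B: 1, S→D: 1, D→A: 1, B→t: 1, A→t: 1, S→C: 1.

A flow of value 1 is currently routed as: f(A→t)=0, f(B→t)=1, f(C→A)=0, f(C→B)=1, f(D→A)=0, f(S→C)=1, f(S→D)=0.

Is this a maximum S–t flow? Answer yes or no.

No

Residual path S→D→A→t has bottleneck 1 > 0.
Pushing 1 along it raises the flow to 2, so the given flow is not maximum.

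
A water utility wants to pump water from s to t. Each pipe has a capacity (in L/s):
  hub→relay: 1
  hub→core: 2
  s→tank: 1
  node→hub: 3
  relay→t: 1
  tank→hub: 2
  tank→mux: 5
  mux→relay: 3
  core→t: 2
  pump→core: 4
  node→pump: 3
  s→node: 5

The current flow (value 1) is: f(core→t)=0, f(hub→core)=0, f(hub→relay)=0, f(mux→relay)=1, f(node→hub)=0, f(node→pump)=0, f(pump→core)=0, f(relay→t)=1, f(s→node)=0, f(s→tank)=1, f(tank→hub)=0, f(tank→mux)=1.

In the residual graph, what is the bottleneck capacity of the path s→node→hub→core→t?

2

Residual capacities along the path: s→node: 5, node→hub: 3, hub→core: 2, core→t: 2.
Minimum is 2.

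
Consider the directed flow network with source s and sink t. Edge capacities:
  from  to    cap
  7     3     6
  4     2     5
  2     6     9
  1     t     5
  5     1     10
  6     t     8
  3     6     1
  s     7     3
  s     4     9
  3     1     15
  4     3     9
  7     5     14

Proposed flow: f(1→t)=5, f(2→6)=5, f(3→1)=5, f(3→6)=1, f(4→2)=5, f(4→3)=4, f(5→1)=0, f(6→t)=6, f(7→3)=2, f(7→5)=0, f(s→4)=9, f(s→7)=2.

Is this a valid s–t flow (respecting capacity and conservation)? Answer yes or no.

Yes

Every edge has 0 ≤ f(e) ≤ cap(e).
At each intermediate node, inflow equals outflow.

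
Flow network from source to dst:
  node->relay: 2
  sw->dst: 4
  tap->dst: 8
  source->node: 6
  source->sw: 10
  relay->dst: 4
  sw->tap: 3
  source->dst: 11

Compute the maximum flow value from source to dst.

Augment source->dst: bottleneck 11. Total 11.
Augment source->sw->dst: bottleneck 4. Total 15.
Augment source->sw->tap->dst: bottleneck 3. Total 18.
Augment source->node->relay->dst: bottleneck 2. Total 20.
No augmenting path remains in the residual graph.

20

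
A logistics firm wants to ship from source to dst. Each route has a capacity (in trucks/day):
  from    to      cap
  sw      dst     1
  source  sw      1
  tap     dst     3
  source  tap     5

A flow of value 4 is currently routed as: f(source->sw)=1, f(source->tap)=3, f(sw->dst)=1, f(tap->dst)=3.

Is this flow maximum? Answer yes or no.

Yes

Residual reachable from source: {source, tap}; dst is not reachable.
Saturated cut: source->sw, tap->dst with total capacity 4 = current flow value. Flow is maximum.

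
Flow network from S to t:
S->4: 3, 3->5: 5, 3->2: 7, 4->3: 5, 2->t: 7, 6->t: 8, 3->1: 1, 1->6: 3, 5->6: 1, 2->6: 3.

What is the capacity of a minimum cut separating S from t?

Max flow = 3 (via 1 augmenting path).
In the residual at optimum, the set reachable from S is {S}.
Cut edges: S->4 (cap 3). Sum = 3.

3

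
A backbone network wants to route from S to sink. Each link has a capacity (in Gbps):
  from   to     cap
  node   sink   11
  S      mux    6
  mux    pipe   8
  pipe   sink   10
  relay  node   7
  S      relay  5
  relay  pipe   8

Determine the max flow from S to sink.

Augment S→mux→pipe→sink: bottleneck 6. Total 6.
Augment S→relay→pipe→sink: bottleneck 4. Total 10.
Augment S→relay→node→sink: bottleneck 1. Total 11.
No augmenting path remains in the residual graph.

11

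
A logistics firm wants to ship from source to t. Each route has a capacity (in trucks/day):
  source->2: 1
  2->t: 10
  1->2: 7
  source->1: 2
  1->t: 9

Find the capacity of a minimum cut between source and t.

3

Max flow = 3 (via 2 augmenting paths).
In the residual at optimum, the set reachable from source is {source}.
Cut edges: source->1 (cap 2), source->2 (cap 1). Sum = 3.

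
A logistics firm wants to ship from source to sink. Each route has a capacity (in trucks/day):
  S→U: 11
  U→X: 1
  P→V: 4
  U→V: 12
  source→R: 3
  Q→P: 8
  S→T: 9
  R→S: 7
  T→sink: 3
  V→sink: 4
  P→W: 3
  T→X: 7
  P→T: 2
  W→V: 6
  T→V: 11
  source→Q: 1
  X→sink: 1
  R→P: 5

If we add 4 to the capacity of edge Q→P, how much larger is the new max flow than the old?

0

Original max flow = 4.
Edge Q→P does not cross the min cut (source side {source}), so extra capacity there cannot help.
New max flow = 4. Increase = 0.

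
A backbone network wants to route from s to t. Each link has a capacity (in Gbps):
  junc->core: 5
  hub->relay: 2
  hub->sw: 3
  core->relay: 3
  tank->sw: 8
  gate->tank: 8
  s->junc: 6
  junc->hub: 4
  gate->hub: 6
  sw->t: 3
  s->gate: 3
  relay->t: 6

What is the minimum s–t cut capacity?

8

Max flow = 8 (via 3 augmenting paths).
In the residual at optimum, the set reachable from s is {core, gate, hub, junc, s, sw, tank}.
Cut edges: hub->relay (cap 2), sw->t (cap 3), core->relay (cap 3). Sum = 8.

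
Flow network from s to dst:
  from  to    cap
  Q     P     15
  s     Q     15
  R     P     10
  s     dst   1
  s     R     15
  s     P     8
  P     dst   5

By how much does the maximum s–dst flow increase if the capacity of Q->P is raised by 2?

0

Original max flow = 6.
Edge Q->P does not cross the min cut (source side {P, Q, R, s}), so extra capacity there cannot help.
New max flow = 6. Increase = 0.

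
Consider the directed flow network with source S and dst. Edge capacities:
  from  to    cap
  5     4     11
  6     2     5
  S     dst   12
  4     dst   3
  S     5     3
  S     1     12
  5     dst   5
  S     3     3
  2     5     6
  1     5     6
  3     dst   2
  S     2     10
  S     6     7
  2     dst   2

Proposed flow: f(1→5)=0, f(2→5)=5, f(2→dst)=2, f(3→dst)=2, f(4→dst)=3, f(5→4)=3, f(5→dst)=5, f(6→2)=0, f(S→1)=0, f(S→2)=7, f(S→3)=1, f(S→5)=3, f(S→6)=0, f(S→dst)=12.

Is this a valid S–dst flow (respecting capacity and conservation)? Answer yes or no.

Conservation fails at 3: inflow 1 ≠ outflow 2.

No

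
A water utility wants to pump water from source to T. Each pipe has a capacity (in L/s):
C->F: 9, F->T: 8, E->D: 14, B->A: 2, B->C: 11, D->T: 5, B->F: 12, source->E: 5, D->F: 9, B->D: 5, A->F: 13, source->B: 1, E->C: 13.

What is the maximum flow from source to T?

Augment source->E->D->T: bottleneck 5. Total 5.
Augment source->B->F->T: bottleneck 1. Total 6.
No augmenting path remains in the residual graph.

6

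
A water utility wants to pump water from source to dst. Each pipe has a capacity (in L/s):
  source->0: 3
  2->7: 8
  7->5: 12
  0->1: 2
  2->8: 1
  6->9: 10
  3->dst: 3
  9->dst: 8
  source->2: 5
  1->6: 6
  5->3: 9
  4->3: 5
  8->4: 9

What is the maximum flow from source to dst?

5

Augment source->0->1->6->9->dst: bottleneck 2. Total 2.
Augment source->2->7->5->3->dst: bottleneck 3. Total 5.
No augmenting path remains in the residual graph.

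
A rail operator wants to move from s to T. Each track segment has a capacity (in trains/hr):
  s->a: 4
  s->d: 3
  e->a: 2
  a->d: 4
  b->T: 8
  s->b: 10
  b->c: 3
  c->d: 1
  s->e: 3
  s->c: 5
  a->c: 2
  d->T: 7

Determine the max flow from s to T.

Augment s->b->T: bottleneck 8. Total 8.
Augment s->d->T: bottleneck 3. Total 11.
Augment s->a->d->T: bottleneck 4. Total 15.
No augmenting path remains in the residual graph.

15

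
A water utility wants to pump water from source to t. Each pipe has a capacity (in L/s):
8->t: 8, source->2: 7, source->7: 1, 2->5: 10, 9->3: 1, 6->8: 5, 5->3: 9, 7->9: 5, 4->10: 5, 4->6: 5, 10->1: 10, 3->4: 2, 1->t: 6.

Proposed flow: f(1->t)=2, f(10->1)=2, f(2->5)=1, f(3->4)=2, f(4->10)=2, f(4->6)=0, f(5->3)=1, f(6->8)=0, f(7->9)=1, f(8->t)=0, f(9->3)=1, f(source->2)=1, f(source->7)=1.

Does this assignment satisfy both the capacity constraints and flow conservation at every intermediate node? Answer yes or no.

Every edge has 0 ≤ f(e) ≤ cap(e).
At each intermediate node, inflow equals outflow.

Yes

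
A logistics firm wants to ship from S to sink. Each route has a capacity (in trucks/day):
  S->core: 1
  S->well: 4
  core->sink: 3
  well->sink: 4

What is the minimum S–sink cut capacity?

5

Max flow = 5 (via 2 augmenting paths).
In the residual at optimum, the set reachable from S is {S}.
Cut edges: S->well (cap 4), S->core (cap 1). Sum = 5.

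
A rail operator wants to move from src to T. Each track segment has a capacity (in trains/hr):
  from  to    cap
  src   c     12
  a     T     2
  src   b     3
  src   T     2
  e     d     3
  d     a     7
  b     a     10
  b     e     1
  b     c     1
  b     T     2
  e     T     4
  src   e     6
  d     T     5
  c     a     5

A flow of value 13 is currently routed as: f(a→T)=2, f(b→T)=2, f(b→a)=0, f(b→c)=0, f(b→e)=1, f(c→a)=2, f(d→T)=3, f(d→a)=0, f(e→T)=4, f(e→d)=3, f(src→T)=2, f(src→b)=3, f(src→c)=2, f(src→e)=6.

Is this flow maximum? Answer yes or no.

Yes

Residual reachable from src: {a, c, src}; T is not reachable.
Saturated cut: src→b, src→e, src→T, a→T with total capacity 13 = current flow value. Flow is maximum.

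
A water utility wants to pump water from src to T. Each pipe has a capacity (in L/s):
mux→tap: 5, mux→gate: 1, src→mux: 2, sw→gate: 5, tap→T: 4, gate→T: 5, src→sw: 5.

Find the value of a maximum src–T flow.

7

Augment src→mux→tap→T: bottleneck 2. Total 2.
Augment src→sw→gate→T: bottleneck 5. Total 7.
No augmenting path remains in the residual graph.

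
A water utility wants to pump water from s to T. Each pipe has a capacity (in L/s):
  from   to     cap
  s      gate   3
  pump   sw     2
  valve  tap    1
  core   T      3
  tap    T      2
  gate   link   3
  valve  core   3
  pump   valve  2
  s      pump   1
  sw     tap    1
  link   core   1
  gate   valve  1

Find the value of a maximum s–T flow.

Augment s->pump->sw->tap->T: bottleneck 1. Total 1.
Augment s->gate->valve->tap->T: bottleneck 1. Total 2.
Augment s->gate->link->core->T: bottleneck 1. Total 3.
No augmenting path remains in the residual graph.

3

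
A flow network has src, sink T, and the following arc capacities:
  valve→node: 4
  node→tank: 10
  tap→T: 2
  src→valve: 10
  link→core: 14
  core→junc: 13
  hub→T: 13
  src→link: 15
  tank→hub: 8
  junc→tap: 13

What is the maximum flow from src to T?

6

Augment src→link→core→junc→tap→T: bottleneck 2. Total 2.
Augment src→valve→node→tank→hub→T: bottleneck 4. Total 6.
No augmenting path remains in the residual graph.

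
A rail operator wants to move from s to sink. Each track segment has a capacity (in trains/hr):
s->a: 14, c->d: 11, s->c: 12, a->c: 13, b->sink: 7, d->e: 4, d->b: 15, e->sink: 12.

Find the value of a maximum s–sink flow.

11

Augment s->c->d->e->sink: bottleneck 4. Total 4.
Augment s->c->d->b->sink: bottleneck 7. Total 11.
No augmenting path remains in the residual graph.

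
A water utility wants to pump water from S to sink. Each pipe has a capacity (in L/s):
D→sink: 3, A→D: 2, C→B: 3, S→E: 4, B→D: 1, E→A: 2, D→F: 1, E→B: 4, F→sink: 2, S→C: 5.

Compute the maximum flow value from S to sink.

3

Augment S→E→A→D→sink: bottleneck 2. Total 2.
Augment S→E→B→D→sink: bottleneck 1. Total 3.
No augmenting path remains in the residual graph.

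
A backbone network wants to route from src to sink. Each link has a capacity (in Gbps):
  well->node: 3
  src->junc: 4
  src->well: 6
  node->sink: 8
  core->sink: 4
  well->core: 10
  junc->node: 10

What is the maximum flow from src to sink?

Augment src->well->core->sink: bottleneck 4. Total 4.
Augment src->well->node->sink: bottleneck 2. Total 6.
Augment src->junc->node->sink: bottleneck 4. Total 10.
No augmenting path remains in the residual graph.

10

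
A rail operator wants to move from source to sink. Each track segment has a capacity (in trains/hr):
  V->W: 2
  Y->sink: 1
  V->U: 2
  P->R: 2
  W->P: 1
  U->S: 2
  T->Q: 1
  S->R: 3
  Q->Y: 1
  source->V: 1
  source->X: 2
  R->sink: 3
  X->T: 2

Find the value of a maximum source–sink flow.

Augment source->V->W->P->R->sink: bottleneck 1. Total 1.
Augment source->X->T->Q->Y->sink: bottleneck 1. Total 2.
No augmenting path remains in the residual graph.

2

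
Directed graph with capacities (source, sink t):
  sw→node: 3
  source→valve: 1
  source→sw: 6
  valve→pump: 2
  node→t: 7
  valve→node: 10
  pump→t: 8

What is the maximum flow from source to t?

4

Augment source→valve→pump→t: bottleneck 1. Total 1.
Augment source→sw→node→t: bottleneck 3. Total 4.
No augmenting path remains in the residual graph.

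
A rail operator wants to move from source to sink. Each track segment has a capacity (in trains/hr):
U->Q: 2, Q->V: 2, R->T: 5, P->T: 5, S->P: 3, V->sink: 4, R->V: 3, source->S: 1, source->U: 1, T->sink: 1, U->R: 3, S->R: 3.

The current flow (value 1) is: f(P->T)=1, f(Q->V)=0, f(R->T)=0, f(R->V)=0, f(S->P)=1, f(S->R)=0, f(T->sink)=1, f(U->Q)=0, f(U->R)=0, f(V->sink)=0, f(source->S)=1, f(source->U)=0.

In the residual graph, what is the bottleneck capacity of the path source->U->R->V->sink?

Residual capacities along the path: source->U: 1, U->R: 3, R->V: 3, V->sink: 4.
Minimum is 1.

1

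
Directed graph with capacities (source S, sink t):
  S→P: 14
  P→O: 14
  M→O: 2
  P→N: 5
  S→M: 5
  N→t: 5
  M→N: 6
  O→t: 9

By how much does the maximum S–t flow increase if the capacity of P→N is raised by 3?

0

Original max flow = 14.
Edge P→N does not cross the min cut (source side {M, N, O, P, S}), so extra capacity there cannot help.
New max flow = 14. Increase = 0.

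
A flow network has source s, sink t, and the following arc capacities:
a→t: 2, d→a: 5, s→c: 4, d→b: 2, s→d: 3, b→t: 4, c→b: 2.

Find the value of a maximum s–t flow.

Augment s→c→b→t: bottleneck 2. Total 2.
Augment s→d→b→t: bottleneck 2. Total 4.
Augment s→d→a→t: bottleneck 1. Total 5.
No augmenting path remains in the residual graph.

5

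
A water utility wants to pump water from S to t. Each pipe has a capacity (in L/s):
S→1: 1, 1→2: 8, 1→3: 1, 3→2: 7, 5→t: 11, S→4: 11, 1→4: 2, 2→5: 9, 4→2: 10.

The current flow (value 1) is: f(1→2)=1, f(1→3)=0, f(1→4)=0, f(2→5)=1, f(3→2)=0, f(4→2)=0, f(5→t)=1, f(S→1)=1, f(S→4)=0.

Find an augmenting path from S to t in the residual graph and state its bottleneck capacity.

S→4→2→5→t, bottleneck 8

Residual along S→4→2→5→t: S→4: 11, 4→2: 10, 2→5: 8, 5→t: 10.
Bottleneck = min = 8.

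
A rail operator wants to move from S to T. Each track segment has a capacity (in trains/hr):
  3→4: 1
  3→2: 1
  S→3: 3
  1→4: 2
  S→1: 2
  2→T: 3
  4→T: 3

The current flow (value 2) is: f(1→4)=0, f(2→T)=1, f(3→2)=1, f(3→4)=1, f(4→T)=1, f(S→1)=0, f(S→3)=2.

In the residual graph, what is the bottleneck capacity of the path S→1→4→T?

2

Residual capacities along the path: S→1: 2, 1→4: 2, 4→T: 2.
Minimum is 2.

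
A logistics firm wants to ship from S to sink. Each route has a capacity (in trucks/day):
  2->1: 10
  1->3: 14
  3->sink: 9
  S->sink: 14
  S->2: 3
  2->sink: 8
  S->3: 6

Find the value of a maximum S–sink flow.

23

Augment S->sink: bottleneck 14. Total 14.
Augment S->2->sink: bottleneck 3. Total 17.
Augment S->3->sink: bottleneck 6. Total 23.
No augmenting path remains in the residual graph.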